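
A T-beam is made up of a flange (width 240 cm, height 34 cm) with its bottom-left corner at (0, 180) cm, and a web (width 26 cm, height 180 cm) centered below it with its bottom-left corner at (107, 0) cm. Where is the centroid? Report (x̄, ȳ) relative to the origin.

web: A = 26 × 180 = 4680.00, centroid at (120.00, 90.00).
flange: A = 240 × 34 = 8160.00, centroid at (120.00, 197.00).
ΣA = 12840.00 cm²
ΣAx̄ = (4680.00)(120.00) + (8160.00)(120.00) = 1540800.00 cm³
ΣAȳ = (4680.00)(90.00) + (8160.00)(197.00) = 2028720.00 cm³
x̄ = 1540800.00 / 12840.00 = 120.00 cm
ȳ = 2028720.00 / 12840.00 = 158.00 cm

x̄ = 120.00 cm, ȳ = 158.00 cm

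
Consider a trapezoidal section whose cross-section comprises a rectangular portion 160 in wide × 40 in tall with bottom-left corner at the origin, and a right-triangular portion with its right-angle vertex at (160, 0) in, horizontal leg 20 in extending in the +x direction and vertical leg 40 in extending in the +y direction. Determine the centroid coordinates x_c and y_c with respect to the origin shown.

rectangular portion: A = 160 × 40 = 6400.00, centroid at (80.00, 20.00).
triangular portion: A = ½·20·40 = 400.00, centroid at (166.67, 13.33).
ΣA = 6800.00 in², ΣAx_c = 578666.67 in³, ΣAy_c = 133333.33 in³.
x_c = 578666.67/6800.00 = 85.10 in; y_c = 133333.33/6800.00 = 19.61 in.

x_c = 85.10 in, y_c = 19.61 in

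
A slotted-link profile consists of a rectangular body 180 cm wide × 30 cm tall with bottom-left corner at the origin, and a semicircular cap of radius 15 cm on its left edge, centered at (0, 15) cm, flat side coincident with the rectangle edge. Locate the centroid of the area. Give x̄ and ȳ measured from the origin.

x̄ = 84.08 cm, ȳ = 15.00 cm

rectangular body: A = 180 × 30 = 5400.00, centroid at (90.00, 15.00).
semicircular end: A = ½π·15² = 353.43, centroid at (-6.37, 15.00).
ΣA = 5753.43 cm²
ΣAx̄ = (5400.00)(90.00) + (353.43)(-6.37) = 483750.00 cm³
ΣAȳ = (5400.00)(15.00) + (353.43)(15.00) = 86301.44 cm³
x̄ = 483750.00 / 5753.43 = 84.08 cm
ȳ = 86301.44 / 5753.43 = 15.00 cm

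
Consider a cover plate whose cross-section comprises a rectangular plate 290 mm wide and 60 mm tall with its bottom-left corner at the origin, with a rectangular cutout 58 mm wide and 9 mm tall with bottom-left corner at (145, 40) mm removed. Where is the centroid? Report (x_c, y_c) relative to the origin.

plate: A = 290 × 60 = 17400.00, centroid at (145.00, 30.00).
hole: A = −(58 × 9) = -522.00, centroid at (174.00, 44.50).
ΣA = 16878.00 mm²
ΣAx_c = (17400.00)(145.00) + (-522.00)(174.00) = 2432172.00 mm³
ΣAy_c = (17400.00)(30.00) + (-522.00)(44.50) = 498771.00 mm³
x_c = 2432172.00 / 16878.00 = 144.10 mm
y_c = 498771.00 / 16878.00 = 29.55 mm

x_c = 144.10 mm, y_c = 29.55 mm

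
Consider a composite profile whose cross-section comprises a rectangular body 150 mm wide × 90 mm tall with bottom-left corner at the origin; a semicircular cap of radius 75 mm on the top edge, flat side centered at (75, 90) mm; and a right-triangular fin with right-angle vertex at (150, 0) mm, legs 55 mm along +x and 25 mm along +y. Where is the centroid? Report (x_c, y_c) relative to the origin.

x_c = 77.79 mm, y_c = 73.39 mm

rectangular body: A = 150 × 90 = 13500.00, centroid at (75.00, 45.00).
semicircular top: A = ½π·75² = 8835.73, centroid at (75.00, 121.83).
triangular fin: A = ½·55·25 = 687.50, centroid at (168.33, 8.33).
ΣA = 23023.23 mm²
ΣAx_c = (13500.00)(75.00) + (8835.73)(75.00) + (687.50)(168.33) = 1790908.87 mm³
ΣAy_c = (13500.00)(45.00) + (8835.73)(121.83) + (687.50)(8.33) = 1689694.81 mm³
x_c = 1790908.87 / 23023.23 = 77.79 mm
y_c = 1689694.81 / 23023.23 = 73.39 mm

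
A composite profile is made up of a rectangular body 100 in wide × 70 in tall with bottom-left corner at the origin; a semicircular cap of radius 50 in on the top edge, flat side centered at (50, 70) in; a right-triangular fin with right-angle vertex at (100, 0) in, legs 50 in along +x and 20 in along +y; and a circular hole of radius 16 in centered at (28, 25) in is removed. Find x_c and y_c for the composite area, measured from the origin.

Part | A | x̄ᵢ | ȳᵢ | A·x̄ᵢ | A·ȳᵢ
rectangular body | 7000.00 | 50.00 | 35.00 | 350000.00 | 245000.00
semicircular top | 3926.99 | 50.00 | 91.22 | 196349.54 | 358222.69
triangular fin | 500.00 | 116.67 | 6.67 | 58333.33 | 3333.33
hole | -804.25 | 28.00 | 25.00 | -22518.94 | -20106.19
Σ | 10622.74 |  |  | 582163.94 | 586449.83
x_c = 582163.94 / 10622.74 = 54.80 in
y_c = 586449.83 / 10622.74 = 55.21 in

x_c = 54.80 in, y_c = 55.21 in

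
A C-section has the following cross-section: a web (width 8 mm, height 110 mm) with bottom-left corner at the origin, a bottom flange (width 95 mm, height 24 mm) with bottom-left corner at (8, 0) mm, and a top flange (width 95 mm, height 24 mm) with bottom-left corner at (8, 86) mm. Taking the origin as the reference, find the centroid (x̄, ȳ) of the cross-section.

Part | A | x̄ᵢ | ȳᵢ | A·x̄ᵢ | A·ȳᵢ
web | 880.00 | 4.00 | 55.00 | 3520.00 | 48400.00
bottom flange | 2280.00 | 55.50 | 12.00 | 126540.00 | 27360.00
top flange | 2280.00 | 55.50 | 98.00 | 126540.00 | 223440.00
Σ | 5440.00 |  |  | 256600.00 | 299200.00
x̄ = 256600.00 / 5440.00 = 47.17 mm
ȳ = 299200.00 / 5440.00 = 55.00 mm

x̄ = 47.17 mm, ȳ = 55.00 mm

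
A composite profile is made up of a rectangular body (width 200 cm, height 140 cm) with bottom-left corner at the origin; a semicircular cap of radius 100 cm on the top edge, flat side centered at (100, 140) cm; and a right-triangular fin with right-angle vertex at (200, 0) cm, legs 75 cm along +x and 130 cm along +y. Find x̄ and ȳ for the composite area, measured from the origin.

x̄ = 112.54 cm, ȳ = 103.68 cm

rectangular body: A = 200 × 140 = 28000.00, centroid at (100.00, 70.00).
semicircular top: A = ½π·100² = 15707.96, centroid at (100.00, 182.44).
triangular fin: A = ½·75·130 = 4875.00, centroid at (225.00, 43.33).
ΣA = 48582.96 cm²
ΣAx̄ = (28000.00)(100.00) + (15707.96)(100.00) + (4875.00)(225.00) = 5467671.33 cm³
ΣAȳ = (28000.00)(70.00) + (15707.96)(182.44) + (4875.00)(43.33) = 5037031.52 cm³
x̄ = 5467671.33 / 48582.96 = 112.54 cm
ȳ = 5037031.52 / 48582.96 = 103.68 cm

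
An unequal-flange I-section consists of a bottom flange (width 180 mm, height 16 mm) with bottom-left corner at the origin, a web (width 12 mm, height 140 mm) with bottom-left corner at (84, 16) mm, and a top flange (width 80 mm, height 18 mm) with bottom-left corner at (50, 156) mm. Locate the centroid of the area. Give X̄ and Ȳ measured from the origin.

X̄ = 90.00 mm, Ȳ = 67.52 mm

Part | A | x̄ᵢ | ȳᵢ | A·x̄ᵢ | A·ȳᵢ
bottom flange | 2880.00 | 90.00 | 8.00 | 259200.00 | 23040.00
web | 1680.00 | 90.00 | 86.00 | 151200.00 | 144480.00
top flange | 1440.00 | 90.00 | 165.00 | 129600.00 | 237600.00
Σ | 6000.00 |  |  | 540000.00 | 405120.00
X̄ = 540000.00 / 6000.00 = 90.00 mm
Ȳ = 405120.00 / 6000.00 = 67.52 mm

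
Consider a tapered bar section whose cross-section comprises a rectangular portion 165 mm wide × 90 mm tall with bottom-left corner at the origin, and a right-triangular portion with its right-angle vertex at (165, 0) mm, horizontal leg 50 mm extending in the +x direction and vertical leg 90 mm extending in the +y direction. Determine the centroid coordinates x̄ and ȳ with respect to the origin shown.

rectangular portion: A = 165 × 90 = 14850.00, centroid at (82.50, 45.00).
triangular portion: A = ½·50·90 = 2250.00, centroid at (181.67, 30.00).
ΣA = 17100.00 mm², ΣAx̄ = 1633875.00 mm³, ΣAȳ = 735750.00 mm³.
x̄ = 1633875.00/17100.00 = 95.55 mm; ȳ = 735750.00/17100.00 = 43.03 mm.

x̄ = 95.55 mm, ȳ = 43.03 mm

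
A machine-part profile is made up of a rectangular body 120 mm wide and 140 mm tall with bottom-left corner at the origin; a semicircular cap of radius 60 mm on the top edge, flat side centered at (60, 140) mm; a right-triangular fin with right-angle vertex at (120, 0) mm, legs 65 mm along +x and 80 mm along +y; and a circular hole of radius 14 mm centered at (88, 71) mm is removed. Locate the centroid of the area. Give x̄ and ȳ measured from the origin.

x̄ = 67.98 mm, ȳ = 87.45 mm

Part | A | x̄ᵢ | ȳᵢ | A·x̄ᵢ | A·ȳᵢ
rectangular body | 16800.00 | 60.00 | 70.00 | 1008000.00 | 1176000.00
semicircular top | 5654.87 | 60.00 | 165.46 | 339292.01 | 935681.35
triangular fin | 2600.00 | 141.67 | 26.67 | 368333.33 | 69333.33
hole | -615.75 | 88.00 | 71.00 | -54186.19 | -43718.40
Σ | 24439.11 |  |  | 1661439.15 | 2137296.28
x̄ = 1661439.15 / 24439.11 = 67.98 mm
ȳ = 2137296.28 / 24439.11 = 87.45 mm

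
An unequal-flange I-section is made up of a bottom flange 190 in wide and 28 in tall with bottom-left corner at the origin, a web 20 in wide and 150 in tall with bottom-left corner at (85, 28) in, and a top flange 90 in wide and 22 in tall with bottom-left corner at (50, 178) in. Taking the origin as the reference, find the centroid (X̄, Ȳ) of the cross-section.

Part | A | x̄ᵢ | ȳᵢ | A·x̄ᵢ | A·ȳᵢ
bottom flange | 5320.00 | 95.00 | 14.00 | 505400.00 | 74480.00
web | 3000.00 | 95.00 | 103.00 | 285000.00 | 309000.00
top flange | 1980.00 | 95.00 | 189.00 | 188100.00 | 374220.00
Σ | 10300.00 |  |  | 978500.00 | 757700.00
X̄ = 978500.00 / 10300.00 = 95.00 in
Ȳ = 757700.00 / 10300.00 = 73.56 in

X̄ = 95.00 in, Ȳ = 73.56 in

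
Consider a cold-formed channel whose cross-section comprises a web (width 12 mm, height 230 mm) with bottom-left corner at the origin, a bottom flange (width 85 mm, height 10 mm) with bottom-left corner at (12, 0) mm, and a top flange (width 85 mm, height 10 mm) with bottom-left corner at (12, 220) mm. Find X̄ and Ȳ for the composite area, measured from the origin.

Part | A | x̄ᵢ | ȳᵢ | A·x̄ᵢ | A·ȳᵢ
web | 2760.00 | 6.00 | 115.00 | 16560.00 | 317400.00
bottom flange | 850.00 | 54.50 | 5.00 | 46325.00 | 4250.00
top flange | 850.00 | 54.50 | 225.00 | 46325.00 | 191250.00
Σ | 4460.00 |  |  | 109210.00 | 512900.00
X̄ = 109210.00 / 4460.00 = 24.49 mm
Ȳ = 512900.00 / 4460.00 = 115.00 mm

X̄ = 24.49 mm, Ȳ = 115.00 mm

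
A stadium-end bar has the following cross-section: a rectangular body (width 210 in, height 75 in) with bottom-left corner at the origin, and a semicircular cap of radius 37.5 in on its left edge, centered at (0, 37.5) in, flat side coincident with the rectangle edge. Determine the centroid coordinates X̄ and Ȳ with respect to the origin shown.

rectangular body: A = 210 × 75 = 15750.00, centroid at (105.00, 37.50).
semicircular end: A = ½π·37.5² = 2208.93, centroid at (-15.92, 37.50).
ΣA = 17958.93 in²
ΣAX̄ = (15750.00)(105.00) + (2208.93)(-15.92) = 1618593.75 in³
ΣAȲ = (15750.00)(37.50) + (2208.93)(37.50) = 673459.96 in³
X̄ = 1618593.75 / 17958.93 = 90.13 in
Ȳ = 673459.96 / 17958.93 = 37.50 in

X̄ = 90.13 in, Ȳ = 37.50 in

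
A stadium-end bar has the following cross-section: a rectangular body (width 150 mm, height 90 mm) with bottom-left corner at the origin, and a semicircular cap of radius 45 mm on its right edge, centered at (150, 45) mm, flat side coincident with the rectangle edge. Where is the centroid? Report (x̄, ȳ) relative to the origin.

rectangular body: A = 150 × 90 = 13500.00, centroid at (75.00, 45.00).
semicircular end: A = ½π·45² = 3180.86, centroid at (169.10, 45.00).
ΣA = 16680.86 mm²
ΣAx̄ = (13500.00)(75.00) + (3180.86)(169.10) = 1550379.38 mm³
ΣAȳ = (13500.00)(45.00) + (3180.86)(45.00) = 750638.82 mm³
x̄ = 1550379.38 / 16680.86 = 92.94 mm
ȳ = 750638.82 / 16680.86 = 45.00 mm

x̄ = 92.94 mm, ȳ = 45.00 mm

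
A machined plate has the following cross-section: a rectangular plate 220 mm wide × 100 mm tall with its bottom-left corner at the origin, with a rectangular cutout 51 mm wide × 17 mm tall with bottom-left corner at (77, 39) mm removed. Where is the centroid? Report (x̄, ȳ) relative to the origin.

plate: A = 220 × 100 = 22000.00, centroid at (110.00, 50.00).
hole: A = −(51 × 17) = -867.00, centroid at (102.50, 47.50).
ΣA = 21133.00 mm²
ΣAx̄ = (22000.00)(110.00) + (-867.00)(102.50) = 2331132.50 mm³
ΣAȳ = (22000.00)(50.00) + (-867.00)(47.50) = 1058817.50 mm³
x̄ = 2331132.50 / 21133.00 = 110.31 mm
ȳ = 1058817.50 / 21133.00 = 50.10 mm

x̄ = 110.31 mm, ȳ = 50.10 mm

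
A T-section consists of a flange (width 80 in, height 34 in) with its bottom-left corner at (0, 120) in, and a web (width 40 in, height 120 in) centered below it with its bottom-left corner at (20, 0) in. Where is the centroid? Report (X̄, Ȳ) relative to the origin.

web: A = 40 × 120 = 4800.00, centroid at (40.00, 60.00).
flange: A = 80 × 34 = 2720.00, centroid at (40.00, 137.00).
ΣA = 7520.00 in²
ΣAX̄ = (4800.00)(40.00) + (2720.00)(40.00) = 300800.00 in³
ΣAȲ = (4800.00)(60.00) + (2720.00)(137.00) = 660640.00 in³
X̄ = 300800.00 / 7520.00 = 40.00 in
Ȳ = 660640.00 / 7520.00 = 87.85 in

X̄ = 40.00 in, Ȳ = 87.85 in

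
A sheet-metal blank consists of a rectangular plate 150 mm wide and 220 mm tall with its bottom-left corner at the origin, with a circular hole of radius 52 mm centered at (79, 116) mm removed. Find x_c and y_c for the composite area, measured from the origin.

plate: A = 150 × 220 = 33000.00, centroid at (75.00, 110.00).
hole: A = −π·52² = -8494.87, centroid at (79.00, 116.00).
ΣA = 24505.13 mm²
ΣAx_c = (33000.00)(75.00) + (-8494.87)(79.00) = 1803905.54 mm³
ΣAy_c = (33000.00)(110.00) + (-8494.87)(116.00) = 2644595.48 mm³
x_c = 1803905.54 / 24505.13 = 73.61 mm
y_c = 2644595.48 / 24505.13 = 107.92 mm

x_c = 73.61 mm, y_c = 107.92 mm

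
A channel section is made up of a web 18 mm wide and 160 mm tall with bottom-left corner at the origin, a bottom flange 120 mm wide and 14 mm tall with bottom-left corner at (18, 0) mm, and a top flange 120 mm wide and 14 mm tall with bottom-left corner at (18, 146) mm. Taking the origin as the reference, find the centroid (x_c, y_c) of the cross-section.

web: A = 18 × 160 = 2880.00, centroid at (9.00, 80.00).
bottom flange: A = 120 × 14 = 1680.00, centroid at (78.00, 7.00).
top flange: A = 120 × 14 = 1680.00, centroid at (78.00, 153.00).
ΣA = 6240.00 mm²
ΣAx_c = (2880.00)(9.00) + (1680.00)(78.00) + (1680.00)(78.00) = 288000.00 mm³
ΣAy_c = (2880.00)(80.00) + (1680.00)(7.00) + (1680.00)(153.00) = 499200.00 mm³
x_c = 288000.00 / 6240.00 = 46.15 mm
y_c = 499200.00 / 6240.00 = 80.00 mm

x_c = 46.15 mm, y_c = 80.00 mm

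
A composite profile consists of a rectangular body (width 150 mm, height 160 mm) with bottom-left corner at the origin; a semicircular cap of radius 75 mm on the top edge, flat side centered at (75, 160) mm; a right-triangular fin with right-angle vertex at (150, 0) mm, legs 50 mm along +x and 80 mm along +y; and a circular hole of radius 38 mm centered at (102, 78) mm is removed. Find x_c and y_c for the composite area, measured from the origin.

x_c = 77.01 mm, y_c = 109.39 mm

rectangular body: A = 150 × 160 = 24000.00, centroid at (75.00, 80.00).
semicircular top: A = ½π·75² = 8835.73, centroid at (75.00, 191.83).
triangular fin: A = ½·50·80 = 2000.00, centroid at (166.67, 26.67).
hole: A = −π·38² = -4536.46, centroid at (102.00, 78.00).
ΣA = 30299.27 mm²
ΣAx_c = (24000.00)(75.00) + (8835.73)(75.00) + (2000.00)(166.67) + (-4536.46)(102.00) = 2333294.13 mm³
ΣAy_c = (24000.00)(80.00) + (8835.73)(191.83) + (2000.00)(26.67) + (-4536.46)(78.00) = 3314456.16 mm³
x_c = 2333294.13 / 30299.27 = 77.01 mm
y_c = 3314456.16 / 30299.27 = 109.39 mm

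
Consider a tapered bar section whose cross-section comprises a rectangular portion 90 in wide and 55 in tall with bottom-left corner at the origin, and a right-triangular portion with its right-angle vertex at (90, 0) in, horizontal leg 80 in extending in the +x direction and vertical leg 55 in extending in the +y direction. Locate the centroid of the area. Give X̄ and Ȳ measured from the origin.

X̄ = 67.05 in, Ȳ = 24.68 in

Part | A | x̄ᵢ | ȳᵢ | A·x̄ᵢ | A·ȳᵢ
rectangular portion | 4950.00 | 45.00 | 27.50 | 222750.00 | 136125.00
triangular portion | 2200.00 | 116.67 | 18.33 | 256666.67 | 40333.33
Σ | 7150.00 |  |  | 479416.67 | 176458.33
X̄ = 479416.67 / 7150.00 = 67.05 in
Ȳ = 176458.33 / 7150.00 = 24.68 in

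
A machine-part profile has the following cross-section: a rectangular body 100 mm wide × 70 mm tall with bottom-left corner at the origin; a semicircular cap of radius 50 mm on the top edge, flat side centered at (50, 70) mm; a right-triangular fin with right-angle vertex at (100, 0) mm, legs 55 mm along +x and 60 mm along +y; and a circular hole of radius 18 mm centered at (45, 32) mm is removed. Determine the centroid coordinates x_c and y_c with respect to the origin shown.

x_c = 60.19 mm, y_c = 52.22 mm

rectangular body: A = 100 × 70 = 7000.00, centroid at (50.00, 35.00).
semicircular top: A = ½π·50² = 3926.99, centroid at (50.00, 91.22).
triangular fin: A = ½·55·60 = 1650.00, centroid at (118.33, 20.00).
hole: A = −π·18² = -1017.88, centroid at (45.00, 32.00).
ΣA = 11559.11 mm²
ΣAx_c = (7000.00)(50.00) + (3926.99)(50.00) + (1650.00)(118.33) + (-1017.88)(45.00) = 695795.12 mm³
ΣAy_c = (7000.00)(35.00) + (3926.99)(91.22) + (1650.00)(20.00) + (-1017.88)(32.00) = 603650.66 mm³
x_c = 695795.12 / 11559.11 = 60.19 mm
y_c = 603650.66 / 11559.11 = 52.22 mm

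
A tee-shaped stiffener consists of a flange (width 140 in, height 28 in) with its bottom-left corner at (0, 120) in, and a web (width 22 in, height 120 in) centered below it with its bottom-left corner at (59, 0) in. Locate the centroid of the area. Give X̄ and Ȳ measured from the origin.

Part | A | x̄ᵢ | ȳᵢ | A·x̄ᵢ | A·ȳᵢ
web | 2640.00 | 70.00 | 60.00 | 184800.00 | 158400.00
flange | 3920.00 | 70.00 | 134.00 | 274400.00 | 525280.00
Σ | 6560.00 |  |  | 459200.00 | 683680.00
X̄ = 459200.00 / 6560.00 = 70.00 in
Ȳ = 683680.00 / 6560.00 = 104.22 in

X̄ = 70.00 in, Ȳ = 104.22 in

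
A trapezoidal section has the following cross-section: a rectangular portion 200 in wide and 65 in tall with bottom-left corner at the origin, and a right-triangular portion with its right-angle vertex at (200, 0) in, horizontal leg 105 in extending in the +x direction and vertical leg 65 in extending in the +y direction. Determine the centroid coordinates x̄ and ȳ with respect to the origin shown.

rectangular portion: A = 200 × 65 = 13000.00, centroid at (100.00, 32.50).
triangular portion: A = ½·105·65 = 3412.50, centroid at (235.00, 21.67).
ΣA = 16412.50 in²
ΣAx̄ = (13000.00)(100.00) + (3412.50)(235.00) = 2101937.50 in³
ΣAȳ = (13000.00)(32.50) + (3412.50)(21.67) = 496437.50 in³
x̄ = 2101937.50 / 16412.50 = 128.07 in
ȳ = 496437.50 / 16412.50 = 30.25 in

x̄ = 128.07 in, ȳ = 30.25 in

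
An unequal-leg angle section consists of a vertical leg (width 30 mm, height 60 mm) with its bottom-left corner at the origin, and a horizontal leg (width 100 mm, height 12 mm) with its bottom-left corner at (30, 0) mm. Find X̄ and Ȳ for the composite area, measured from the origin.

X̄ = 41.00 mm, Ȳ = 20.40 mm

Part | A | x̄ᵢ | ȳᵢ | A·x̄ᵢ | A·ȳᵢ
vertical leg | 1800.00 | 15.00 | 30.00 | 27000.00 | 54000.00
horizontal leg | 1200.00 | 80.00 | 6.00 | 96000.00 | 7200.00
Σ | 3000.00 |  |  | 123000.00 | 61200.00
X̄ = 123000.00 / 3000.00 = 41.00 mm
Ȳ = 61200.00 / 3000.00 = 20.40 mm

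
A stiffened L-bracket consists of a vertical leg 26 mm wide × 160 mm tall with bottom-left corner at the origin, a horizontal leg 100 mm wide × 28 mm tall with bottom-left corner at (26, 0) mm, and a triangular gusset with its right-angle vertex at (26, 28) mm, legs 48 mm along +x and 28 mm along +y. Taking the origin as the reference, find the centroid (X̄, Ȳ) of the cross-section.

vertical leg: A = 26 × 160 = 4160.00, centroid at (13.00, 80.00).
horizontal leg: A = 100 × 28 = 2800.00, centroid at (76.00, 14.00).
gusset: A = ½·48·28 = 672.00, centroid at (42.00, 37.33).
ΣA = 7632.00 mm²
ΣAX̄ = (4160.00)(13.00) + (2800.00)(76.00) + (672.00)(42.00) = 295104.00 mm³
ΣAȲ = (4160.00)(80.00) + (2800.00)(14.00) + (672.00)(37.33) = 397088.00 mm³
X̄ = 295104.00 / 7632.00 = 38.67 mm
Ȳ = 397088.00 / 7632.00 = 52.03 mm

X̄ = 38.67 mm, Ȳ = 52.03 mm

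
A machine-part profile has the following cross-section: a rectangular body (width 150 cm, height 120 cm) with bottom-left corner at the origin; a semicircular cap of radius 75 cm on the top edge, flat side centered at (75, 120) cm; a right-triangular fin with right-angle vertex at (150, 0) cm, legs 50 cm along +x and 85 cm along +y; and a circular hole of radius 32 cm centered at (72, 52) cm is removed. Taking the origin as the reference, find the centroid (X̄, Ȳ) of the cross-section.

X̄ = 82.94 cm, Ȳ = 89.90 cm

rectangular body: A = 150 × 120 = 18000.00, centroid at (75.00, 60.00).
semicircular top: A = ½π·75² = 8835.73, centroid at (75.00, 151.83).
triangular fin: A = ½·50·85 = 2125.00, centroid at (166.67, 28.33).
hole: A = −π·32² = -3216.99, centroid at (72.00, 52.00).
ΣA = 25743.74 cm²
ΣAX̄ = (18000.00)(75.00) + (8835.73)(75.00) + (2125.00)(166.67) + (-3216.99)(72.00) = 2135223.02 cm³
ΣAȲ = (18000.00)(60.00) + (8835.73)(151.83) + (2125.00)(28.33) + (-3216.99)(52.00) = 2314462.33 cm³
X̄ = 2135223.02 / 25743.74 = 82.94 cm
Ȳ = 2314462.33 / 25743.74 = 89.90 cm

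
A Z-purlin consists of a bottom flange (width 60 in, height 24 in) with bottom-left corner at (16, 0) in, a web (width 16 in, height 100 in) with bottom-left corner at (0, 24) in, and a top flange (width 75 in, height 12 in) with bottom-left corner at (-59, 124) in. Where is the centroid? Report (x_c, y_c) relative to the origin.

x_c = 15.15 in, y_c = 64.13 in

bottom flange: A = 60 × 24 = 1440.00, centroid at (46.00, 12.00).
web: A = 16 × 100 = 1600.00, centroid at (8.00, 74.00).
top flange: A = 75 × 12 = 900.00, centroid at (-21.50, 130.00).
ΣA = 3940.00 in²
ΣAx_c = (1440.00)(46.00) + (1600.00)(8.00) + (900.00)(-21.50) = 59690.00 in³
ΣAy_c = (1440.00)(12.00) + (1600.00)(74.00) + (900.00)(130.00) = 252680.00 in³
x_c = 59690.00 / 3940.00 = 15.15 in
y_c = 252680.00 / 3940.00 = 64.13 in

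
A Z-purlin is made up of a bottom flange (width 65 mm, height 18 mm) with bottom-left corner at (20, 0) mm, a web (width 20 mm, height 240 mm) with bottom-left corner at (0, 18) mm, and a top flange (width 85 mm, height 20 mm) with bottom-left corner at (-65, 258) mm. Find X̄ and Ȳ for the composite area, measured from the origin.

bottom flange: A = 65 × 18 = 1170.00, centroid at (52.50, 9.00).
web: A = 20 × 240 = 4800.00, centroid at (10.00, 138.00).
top flange: A = 85 × 20 = 1700.00, centroid at (-22.50, 268.00).
ΣA = 7670.00 mm²
ΣAX̄ = (1170.00)(52.50) + (4800.00)(10.00) + (1700.00)(-22.50) = 71175.00 mm³
ΣAȲ = (1170.00)(9.00) + (4800.00)(138.00) + (1700.00)(268.00) = 1128530.00 mm³
X̄ = 71175.00 / 7670.00 = 9.28 mm
Ȳ = 1128530.00 / 7670.00 = 147.14 mm

X̄ = 9.28 mm, Ȳ = 147.14 mm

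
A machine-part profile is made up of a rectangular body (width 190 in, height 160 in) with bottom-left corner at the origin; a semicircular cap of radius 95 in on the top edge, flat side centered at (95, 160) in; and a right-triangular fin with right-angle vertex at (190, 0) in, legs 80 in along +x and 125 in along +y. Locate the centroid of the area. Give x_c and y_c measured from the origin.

rectangular body: A = 190 × 160 = 30400.00, centroid at (95.00, 80.00).
semicircular top: A = ½π·95² = 14176.44, centroid at (95.00, 200.32).
triangular fin: A = ½·80·125 = 5000.00, centroid at (216.67, 41.67).
ΣA = 49576.44 in², ΣAx_c = 5318094.83 in³, ΣAy_c = 5480146.56 in³.
x_c = 5318094.83/49576.44 = 107.27 in; y_c = 5480146.56/49576.44 = 110.54 in.

x_c = 107.27 in, y_c = 110.54 in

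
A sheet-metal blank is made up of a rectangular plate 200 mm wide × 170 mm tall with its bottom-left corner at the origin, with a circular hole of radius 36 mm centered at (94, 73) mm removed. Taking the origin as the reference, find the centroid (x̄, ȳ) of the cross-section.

x̄ = 100.82 mm, ȳ = 86.63 mm

Part | A | x̄ᵢ | ȳᵢ | A·x̄ᵢ | A·ȳᵢ
plate | 34000.00 | 100.00 | 85.00 | 3400000.00 | 2890000.00
hole | -4071.50 | 94.00 | 73.00 | -382721.38 | -297219.80
Σ | 29928.50 |  |  | 3017278.62 | 2592780.20
x̄ = 3017278.62 / 29928.50 = 100.82 mm
ȳ = 2592780.20 / 29928.50 = 86.63 mm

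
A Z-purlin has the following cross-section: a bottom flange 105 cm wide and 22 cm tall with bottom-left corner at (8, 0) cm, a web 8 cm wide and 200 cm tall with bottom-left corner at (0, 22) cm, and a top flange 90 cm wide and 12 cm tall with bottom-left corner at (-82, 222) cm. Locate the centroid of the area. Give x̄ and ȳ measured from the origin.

bottom flange: A = 105 × 22 = 2310.00, centroid at (60.50, 11.00).
web: A = 8 × 200 = 1600.00, centroid at (4.00, 122.00).
top flange: A = 90 × 12 = 1080.00, centroid at (-37.00, 228.00).
ΣA = 4990.00 cm², ΣAx̄ = 106195.00 cm³, ΣAȳ = 466850.00 cm³.
x̄ = 106195.00/4990.00 = 21.28 cm; ȳ = 466850.00/4990.00 = 93.56 cm.

x̄ = 21.28 cm, ȳ = 93.56 cm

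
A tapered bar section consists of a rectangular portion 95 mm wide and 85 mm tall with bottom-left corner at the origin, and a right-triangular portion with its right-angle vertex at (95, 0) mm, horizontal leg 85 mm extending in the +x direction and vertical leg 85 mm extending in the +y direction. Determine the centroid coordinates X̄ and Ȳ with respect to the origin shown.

rectangular portion: A = 95 × 85 = 8075.00, centroid at (47.50, 42.50).
triangular portion: A = ½·85·85 = 3612.50, centroid at (123.33, 28.33).
ΣA = 11687.50 mm², ΣAX̄ = 829104.17 mm³, ΣAȲ = 445541.67 mm³.
X̄ = 829104.17/11687.50 = 70.94 mm; Ȳ = 445541.67/11687.50 = 38.12 mm.

X̄ = 70.94 mm, Ȳ = 38.12 mm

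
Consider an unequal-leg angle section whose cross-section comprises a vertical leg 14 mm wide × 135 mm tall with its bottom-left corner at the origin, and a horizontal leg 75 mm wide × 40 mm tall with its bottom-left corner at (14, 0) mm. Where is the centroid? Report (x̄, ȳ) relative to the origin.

Part | A | x̄ᵢ | ȳᵢ | A·x̄ᵢ | A·ȳᵢ
vertical leg | 1890.00 | 7.00 | 67.50 | 13230.00 | 127575.00
horizontal leg | 3000.00 | 51.50 | 20.00 | 154500.00 | 60000.00
Σ | 4890.00 |  |  | 167730.00 | 187575.00
x̄ = 167730.00 / 4890.00 = 34.30 mm
ȳ = 187575.00 / 4890.00 = 38.36 mm

x̄ = 34.30 mm, ȳ = 38.36 mm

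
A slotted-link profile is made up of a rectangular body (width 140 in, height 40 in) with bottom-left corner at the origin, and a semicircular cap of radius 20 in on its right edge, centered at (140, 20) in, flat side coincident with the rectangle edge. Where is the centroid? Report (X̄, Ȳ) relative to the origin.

rectangular body: A = 140 × 40 = 5600.00, centroid at (70.00, 20.00).
semicircular end: A = ½π·20² = 628.32, centroid at (148.49, 20.00).
ΣA = 6228.32 in², ΣAX̄ = 485297.93 in³, ΣAȲ = 124566.37 in³.
X̄ = 485297.93/6228.32 = 77.92 in; Ȳ = 124566.37/6228.32 = 20.00 in.

X̄ = 77.92 in, Ȳ = 20.00 in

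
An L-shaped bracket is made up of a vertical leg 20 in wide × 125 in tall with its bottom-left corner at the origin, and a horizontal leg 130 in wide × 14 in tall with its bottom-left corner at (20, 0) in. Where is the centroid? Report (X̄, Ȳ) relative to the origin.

vertical leg: A = 20 × 125 = 2500.00, centroid at (10.00, 62.50).
horizontal leg: A = 130 × 14 = 1820.00, centroid at (85.00, 7.00).
ΣA = 4320.00 in², ΣAX̄ = 179700.00 in³, ΣAȲ = 168990.00 in³.
X̄ = 179700.00/4320.00 = 41.60 in; Ȳ = 168990.00/4320.00 = 39.12 in.

X̄ = 41.60 in, Ȳ = 39.12 in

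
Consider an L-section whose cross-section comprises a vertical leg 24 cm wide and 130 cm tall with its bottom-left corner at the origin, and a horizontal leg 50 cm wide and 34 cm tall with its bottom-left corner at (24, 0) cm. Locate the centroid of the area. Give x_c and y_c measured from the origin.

vertical leg: A = 24 × 130 = 3120.00, centroid at (12.00, 65.00).
horizontal leg: A = 50 × 34 = 1700.00, centroid at (49.00, 17.00).
ΣA = 4820.00 cm², ΣAx_c = 120740.00 cm³, ΣAy_c = 231700.00 cm³.
x_c = 120740.00/4820.00 = 25.05 cm; y_c = 231700.00/4820.00 = 48.07 cm.

x_c = 25.05 cm, y_c = 48.07 cm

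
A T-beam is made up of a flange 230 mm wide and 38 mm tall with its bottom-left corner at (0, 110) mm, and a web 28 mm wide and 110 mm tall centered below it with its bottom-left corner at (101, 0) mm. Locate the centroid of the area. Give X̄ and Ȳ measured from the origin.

X̄ = 115.00 mm, Ȳ = 109.72 mm

Part | A | x̄ᵢ | ȳᵢ | A·x̄ᵢ | A·ȳᵢ
web | 3080.00 | 115.00 | 55.00 | 354200.00 | 169400.00
flange | 8740.00 | 115.00 | 129.00 | 1005100.00 | 1127460.00
Σ | 11820.00 |  |  | 1359300.00 | 1296860.00
X̄ = 1359300.00 / 11820.00 = 115.00 mm
Ȳ = 1296860.00 / 11820.00 = 109.72 mm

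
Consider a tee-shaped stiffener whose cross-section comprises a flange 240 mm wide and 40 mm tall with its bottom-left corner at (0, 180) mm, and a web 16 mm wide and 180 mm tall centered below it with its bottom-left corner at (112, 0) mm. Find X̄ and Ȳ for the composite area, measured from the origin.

X̄ = 120.00 mm, Ȳ = 174.62 mm

web: A = 16 × 180 = 2880.00, centroid at (120.00, 90.00).
flange: A = 240 × 40 = 9600.00, centroid at (120.00, 200.00).
ΣA = 12480.00 mm²
ΣAX̄ = (2880.00)(120.00) + (9600.00)(120.00) = 1497600.00 mm³
ΣAȲ = (2880.00)(90.00) + (9600.00)(200.00) = 2179200.00 mm³
X̄ = 1497600.00 / 12480.00 = 120.00 mm
Ȳ = 2179200.00 / 12480.00 = 174.62 mm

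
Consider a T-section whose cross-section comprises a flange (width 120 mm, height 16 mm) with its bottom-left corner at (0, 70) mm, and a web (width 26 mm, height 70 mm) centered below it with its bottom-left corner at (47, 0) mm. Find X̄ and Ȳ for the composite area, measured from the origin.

X̄ = 60.00 mm, Ȳ = 57.07 mm

web: A = 26 × 70 = 1820.00, centroid at (60.00, 35.00).
flange: A = 120 × 16 = 1920.00, centroid at (60.00, 78.00).
ΣA = 3740.00 mm²
ΣAX̄ = (1820.00)(60.00) + (1920.00)(60.00) = 224400.00 mm³
ΣAȲ = (1820.00)(35.00) + (1920.00)(78.00) = 213460.00 mm³
X̄ = 224400.00 / 3740.00 = 60.00 mm
Ȳ = 213460.00 / 3740.00 = 57.07 mm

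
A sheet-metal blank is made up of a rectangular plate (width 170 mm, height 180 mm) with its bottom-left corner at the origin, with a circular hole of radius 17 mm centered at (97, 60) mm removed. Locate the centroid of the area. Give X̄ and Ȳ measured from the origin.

plate: A = 170 × 180 = 30600.00, centroid at (85.00, 90.00).
hole: A = −π·17² = -907.92, centroid at (97.00, 60.00).
ΣA = 29692.08 mm², ΣAX̄ = 2512931.73 mm³, ΣAȲ = 2699524.78 mm³.
X̄ = 2512931.73/29692.08 = 84.63 mm; Ȳ = 2699524.78/29692.08 = 90.92 mm.

X̄ = 84.63 mm, Ȳ = 90.92 mm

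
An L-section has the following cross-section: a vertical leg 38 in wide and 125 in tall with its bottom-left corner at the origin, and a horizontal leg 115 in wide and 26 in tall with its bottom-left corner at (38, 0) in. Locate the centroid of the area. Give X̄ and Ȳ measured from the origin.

X̄ = 48.55 in, Ȳ = 43.38 in

Part | A | x̄ᵢ | ȳᵢ | A·x̄ᵢ | A·ȳᵢ
vertical leg | 4750.00 | 19.00 | 62.50 | 90250.00 | 296875.00
horizontal leg | 2990.00 | 95.50 | 13.00 | 285545.00 | 38870.00
Σ | 7740.00 |  |  | 375795.00 | 335745.00
X̄ = 375795.00 / 7740.00 = 48.55 in
Ȳ = 335745.00 / 7740.00 = 43.38 in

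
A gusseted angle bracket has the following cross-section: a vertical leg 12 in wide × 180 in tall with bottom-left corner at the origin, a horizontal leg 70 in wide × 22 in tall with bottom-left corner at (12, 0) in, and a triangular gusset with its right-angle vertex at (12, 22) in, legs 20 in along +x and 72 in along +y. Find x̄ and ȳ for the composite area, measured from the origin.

Part | A | x̄ᵢ | ȳᵢ | A·x̄ᵢ | A·ȳᵢ
vertical leg | 2160.00 | 6.00 | 90.00 | 12960.00 | 194400.00
horizontal leg | 1540.00 | 47.00 | 11.00 | 72380.00 | 16940.00
gusset | 720.00 | 18.67 | 46.00 | 13440.00 | 33120.00
Σ | 4420.00 |  |  | 98780.00 | 244460.00
x̄ = 98780.00 / 4420.00 = 22.35 in
ȳ = 244460.00 / 4420.00 = 55.31 in

x̄ = 22.35 in, ȳ = 55.31 in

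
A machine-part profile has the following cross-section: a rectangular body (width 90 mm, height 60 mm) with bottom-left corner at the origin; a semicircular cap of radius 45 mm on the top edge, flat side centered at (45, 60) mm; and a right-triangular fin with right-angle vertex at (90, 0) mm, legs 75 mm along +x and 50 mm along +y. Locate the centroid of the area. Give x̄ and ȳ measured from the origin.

rectangular body: A = 90 × 60 = 5400.00, centroid at (45.00, 30.00).
semicircular top: A = ½π·45² = 3180.86, centroid at (45.00, 79.10).
triangular fin: A = ½·75·50 = 1875.00, centroid at (115.00, 16.67).
ΣA = 10455.86 mm², ΣAx̄ = 601763.82 mm³, ΣAȳ = 444851.75 mm³.
x̄ = 601763.82/10455.86 = 57.55 mm; ȳ = 444851.75/10455.86 = 42.55 mm.

x̄ = 57.55 mm, ȳ = 42.55 mm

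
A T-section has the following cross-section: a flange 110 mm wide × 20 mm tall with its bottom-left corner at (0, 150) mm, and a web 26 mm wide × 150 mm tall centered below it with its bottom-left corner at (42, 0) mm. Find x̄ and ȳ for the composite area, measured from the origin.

web: A = 26 × 150 = 3900.00, centroid at (55.00, 75.00).
flange: A = 110 × 20 = 2200.00, centroid at (55.00, 160.00).
ΣA = 6100.00 mm², ΣAx̄ = 335500.00 mm³, ΣAȳ = 644500.00 mm³.
x̄ = 335500.00/6100.00 = 55.00 mm; ȳ = 644500.00/6100.00 = 105.66 mm.

x̄ = 55.00 mm, ȳ = 105.66 mm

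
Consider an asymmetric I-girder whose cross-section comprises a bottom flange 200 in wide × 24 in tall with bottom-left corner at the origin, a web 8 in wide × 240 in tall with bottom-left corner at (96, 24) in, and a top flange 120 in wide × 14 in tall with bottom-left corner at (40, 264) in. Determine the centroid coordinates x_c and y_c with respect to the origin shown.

bottom flange: A = 200 × 24 = 4800.00, centroid at (100.00, 12.00).
web: A = 8 × 240 = 1920.00, centroid at (100.00, 144.00).
top flange: A = 120 × 14 = 1680.00, centroid at (100.00, 271.00).
ΣA = 8400.00 in²
ΣAx_c = (4800.00)(100.00) + (1920.00)(100.00) + (1680.00)(100.00) = 840000.00 in³
ΣAy_c = (4800.00)(12.00) + (1920.00)(144.00) + (1680.00)(271.00) = 789360.00 in³
x_c = 840000.00 / 8400.00 = 100.00 in
y_c = 789360.00 / 8400.00 = 93.97 in

x_c = 100.00 in, y_c = 93.97 in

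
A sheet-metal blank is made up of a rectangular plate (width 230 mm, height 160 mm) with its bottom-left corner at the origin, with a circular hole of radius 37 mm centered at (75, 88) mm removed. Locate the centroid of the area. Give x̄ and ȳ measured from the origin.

x̄ = 120.29 mm, ȳ = 78.94 mm

plate: A = 230 × 160 = 36800.00, centroid at (115.00, 80.00).
hole: A = −π·37² = -4300.84, centroid at (75.00, 88.00).
ΣA = 32499.16 mm²
ΣAx̄ = (36800.00)(115.00) + (-4300.84)(75.00) = 3909436.97 mm³
ΣAȳ = (36800.00)(80.00) + (-4300.84)(88.00) = 2565526.05 mm³
x̄ = 3909436.97 / 32499.16 = 120.29 mm
ȳ = 2565526.05 / 32499.16 = 78.94 mm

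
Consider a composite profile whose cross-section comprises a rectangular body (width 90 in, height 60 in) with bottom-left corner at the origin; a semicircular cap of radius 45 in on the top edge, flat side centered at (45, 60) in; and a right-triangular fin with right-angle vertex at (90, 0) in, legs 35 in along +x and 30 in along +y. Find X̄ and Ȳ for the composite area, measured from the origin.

X̄ = 48.27 in, Ȳ = 46.00 in

rectangular body: A = 90 × 60 = 5400.00, centroid at (45.00, 30.00).
semicircular top: A = ½π·45² = 3180.86, centroid at (45.00, 79.10).
triangular fin: A = ½·35·30 = 525.00, centroid at (101.67, 10.00).
ΣA = 9105.86 in²
ΣAX̄ = (5400.00)(45.00) + (3180.86)(45.00) + (525.00)(101.67) = 439513.82 in³
ΣAȲ = (5400.00)(30.00) + (3180.86)(79.10) + (525.00)(10.00) = 418851.75 in³
X̄ = 439513.82 / 9105.86 = 48.27 in
Ȳ = 418851.75 / 9105.86 = 46.00 in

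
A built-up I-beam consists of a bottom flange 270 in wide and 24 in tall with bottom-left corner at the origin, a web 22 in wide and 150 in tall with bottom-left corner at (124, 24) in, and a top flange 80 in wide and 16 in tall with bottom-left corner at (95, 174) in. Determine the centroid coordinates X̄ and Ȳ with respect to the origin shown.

X̄ = 135.00 in, Ȳ = 57.63 in

Part | A | x̄ᵢ | ȳᵢ | A·x̄ᵢ | A·ȳᵢ
bottom flange | 6480.00 | 135.00 | 12.00 | 874800.00 | 77760.00
web | 3300.00 | 135.00 | 99.00 | 445500.00 | 326700.00
top flange | 1280.00 | 135.00 | 182.00 | 172800.00 | 232960.00
Σ | 11060.00 |  |  | 1493100.00 | 637420.00
X̄ = 1493100.00 / 11060.00 = 135.00 in
Ȳ = 637420.00 / 11060.00 = 57.63 in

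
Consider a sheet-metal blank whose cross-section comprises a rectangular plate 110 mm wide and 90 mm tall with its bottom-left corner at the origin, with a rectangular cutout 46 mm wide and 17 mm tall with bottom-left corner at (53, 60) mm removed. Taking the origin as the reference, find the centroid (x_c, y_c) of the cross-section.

x_c = 53.20 mm, y_c = 42.98 mm

plate: A = 110 × 90 = 9900.00, centroid at (55.00, 45.00).
hole: A = −(46 × 17) = -782.00, centroid at (76.00, 68.50).
ΣA = 9118.00 mm²
ΣAx_c = (9900.00)(55.00) + (-782.00)(76.00) = 485068.00 mm³
ΣAy_c = (9900.00)(45.00) + (-782.00)(68.50) = 391933.00 mm³
x_c = 485068.00 / 9118.00 = 53.20 mm
y_c = 391933.00 / 9118.00 = 42.98 mm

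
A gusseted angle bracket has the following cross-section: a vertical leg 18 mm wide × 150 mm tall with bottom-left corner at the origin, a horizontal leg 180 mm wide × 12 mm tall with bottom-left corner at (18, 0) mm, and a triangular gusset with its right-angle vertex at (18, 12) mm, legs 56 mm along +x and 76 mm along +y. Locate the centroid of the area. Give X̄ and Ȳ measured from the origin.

vertical leg: A = 18 × 150 = 2700.00, centroid at (9.00, 75.00).
horizontal leg: A = 180 × 12 = 2160.00, centroid at (108.00, 6.00).
gusset: A = ½·56·76 = 2128.00, centroid at (36.67, 37.33).
ΣA = 6988.00 mm², ΣAX̄ = 335606.67 mm³, ΣAȲ = 294905.33 mm³.
X̄ = 335606.67/6988.00 = 48.03 mm; Ȳ = 294905.33/6988.00 = 42.20 mm.

X̄ = 48.03 mm, Ȳ = 42.20 mm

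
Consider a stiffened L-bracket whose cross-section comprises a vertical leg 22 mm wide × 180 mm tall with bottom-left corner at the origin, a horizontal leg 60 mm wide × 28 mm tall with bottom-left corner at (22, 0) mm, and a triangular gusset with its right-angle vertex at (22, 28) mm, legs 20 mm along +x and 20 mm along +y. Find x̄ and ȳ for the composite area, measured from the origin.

vertical leg: A = 22 × 180 = 3960.00, centroid at (11.00, 90.00).
horizontal leg: A = 60 × 28 = 1680.00, centroid at (52.00, 14.00).
gusset: A = ½·20·20 = 200.00, centroid at (28.67, 34.67).
ΣA = 5840.00 mm²
ΣAx̄ = (3960.00)(11.00) + (1680.00)(52.00) + (200.00)(28.67) = 136653.33 mm³
ΣAȳ = (3960.00)(90.00) + (1680.00)(14.00) + (200.00)(34.67) = 386853.33 mm³
x̄ = 136653.33 / 5840.00 = 23.40 mm
ȳ = 386853.33 / 5840.00 = 66.24 mm

x̄ = 23.40 mm, ȳ = 66.24 mm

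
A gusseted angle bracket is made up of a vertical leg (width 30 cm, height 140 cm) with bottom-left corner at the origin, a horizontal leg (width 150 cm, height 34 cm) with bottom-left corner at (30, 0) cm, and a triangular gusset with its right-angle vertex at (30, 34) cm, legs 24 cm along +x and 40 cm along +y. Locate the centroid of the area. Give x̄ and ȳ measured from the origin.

x̄ = 63.06 cm, ȳ = 41.25 cm

vertical leg: A = 30 × 140 = 4200.00, centroid at (15.00, 70.00).
horizontal leg: A = 150 × 34 = 5100.00, centroid at (105.00, 17.00).
gusset: A = ½·24·40 = 480.00, centroid at (38.00, 47.33).
ΣA = 9780.00 cm², ΣAx̄ = 616740.00 cm³, ΣAȳ = 403420.00 cm³.
x̄ = 616740.00/9780.00 = 63.06 cm; ȳ = 403420.00/9780.00 = 41.25 cm.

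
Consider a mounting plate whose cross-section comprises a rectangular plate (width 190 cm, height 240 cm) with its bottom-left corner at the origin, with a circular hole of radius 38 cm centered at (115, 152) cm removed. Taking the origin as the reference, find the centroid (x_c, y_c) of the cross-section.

Part | A | x̄ᵢ | ȳᵢ | A·x̄ᵢ | A·ȳᵢ
plate | 45600.00 | 95.00 | 120.00 | 4332000.00 | 5472000.00
hole | -4536.46 | 115.00 | 152.00 | -521692.88 | -689541.89
Σ | 41063.54 |  |  | 3810307.12 | 4782458.11
x_c = 3810307.12 / 41063.54 = 92.79 cm
y_c = 4782458.11 / 41063.54 = 116.46 cm

x_c = 92.79 cm, y_c = 116.46 cm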